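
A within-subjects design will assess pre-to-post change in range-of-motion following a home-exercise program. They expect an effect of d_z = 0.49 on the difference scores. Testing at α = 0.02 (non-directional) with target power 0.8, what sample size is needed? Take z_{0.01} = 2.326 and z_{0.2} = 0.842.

For a paired (one-sample on differences) test: n = ((z_{α/2} + z_β) / d)².
z_{α/2} + z_β = 2.326 + 0.842 = 3.168.
n = (3.168 / 0.49)² = 6.465² = 41.80.
Round up.

n = 42 pairs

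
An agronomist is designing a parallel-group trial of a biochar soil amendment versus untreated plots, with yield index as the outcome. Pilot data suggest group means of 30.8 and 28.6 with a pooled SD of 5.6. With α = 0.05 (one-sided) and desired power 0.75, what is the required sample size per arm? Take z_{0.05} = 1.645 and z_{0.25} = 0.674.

Cohen's d = |M₁ − M₂| / SD_pooled = |30.8 − 28.6| / 5.6 = 2.2 / 5.6 = 0.393.
For two independent groups with equal n: n = 2·((z_{α} + z_β) / d)².
z_{α} + z_β = 1.645 + 0.674 = 2.319.
n = 2 × (2.319 / 0.393)² = 2 × 5.901² = 2 × 34.82 = 69.6.
Round up to the next whole participant.

n = 70 per group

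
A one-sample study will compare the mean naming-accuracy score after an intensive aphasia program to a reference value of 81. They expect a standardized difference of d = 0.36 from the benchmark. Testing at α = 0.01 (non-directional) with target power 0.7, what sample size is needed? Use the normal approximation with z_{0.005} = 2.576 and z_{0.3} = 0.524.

For a one-sample test: n = ((z_{α/2} + z_β) / d)².
z_{α/2} + z_β = 2.576 + 0.524 = 3.100.
n = (3.100 / 0.36)² = 8.611² = 74.15.
Round up.

n = 75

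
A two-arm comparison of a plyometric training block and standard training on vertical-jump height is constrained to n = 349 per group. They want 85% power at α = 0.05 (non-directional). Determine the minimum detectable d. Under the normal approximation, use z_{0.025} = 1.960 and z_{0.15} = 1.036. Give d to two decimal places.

d_min ≈ 0.23

For two independent groups of n = 349 each: d_min = (z_{α/2} + z_β)·√(2/n).
z-sum = 1.960 + 1.036 = 2.996.
d_min = 2.996 × √(2/349) = 2.996 × 0.0757 = 0.227.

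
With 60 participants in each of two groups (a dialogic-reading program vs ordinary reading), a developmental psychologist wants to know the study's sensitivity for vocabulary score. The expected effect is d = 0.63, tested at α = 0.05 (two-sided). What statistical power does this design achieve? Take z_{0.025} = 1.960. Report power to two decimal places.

power ≈ 0.93

For two equal groups, power = Φ(d·√(n/2) − z_{α/2}).
d·√(n/2) = 0.63 × √(60/2) = 0.63 × 5.477 = 3.451.
z_β = 3.451 − 1.960 = 1.491.
Power = Φ(1.491) = 0.932.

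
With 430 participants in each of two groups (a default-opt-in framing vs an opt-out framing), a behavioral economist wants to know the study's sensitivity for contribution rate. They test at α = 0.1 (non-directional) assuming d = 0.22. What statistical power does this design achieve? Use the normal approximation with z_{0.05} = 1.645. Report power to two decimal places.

For two equal groups, power = Φ(d·√(n/2) − z_{α/2}).
d·√(n/2) = 0.22 × √(430/2) = 0.22 × 14.663 = 3.226.
z_β = 3.226 − 1.645 = 1.581.
Power = Φ(1.581) = 0.943.

power ≈ 0.94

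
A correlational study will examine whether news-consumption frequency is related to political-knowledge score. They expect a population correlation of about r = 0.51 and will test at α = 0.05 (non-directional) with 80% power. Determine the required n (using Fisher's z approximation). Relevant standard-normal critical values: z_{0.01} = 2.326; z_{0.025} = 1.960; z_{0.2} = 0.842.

Fisher's z: C = ½·ln((1+r)/(1−r)) = ½·ln(3.0816) = 0.5627.
n = ((z_{α/2} + z_β)/C)² + 3.
(1.960 + 0.842) / 0.5627 = 2.802 / 0.5627 = 4.980.
n = 4.980² + 3 = 24.80 + 3 = 27.8.
Round up.

n = 28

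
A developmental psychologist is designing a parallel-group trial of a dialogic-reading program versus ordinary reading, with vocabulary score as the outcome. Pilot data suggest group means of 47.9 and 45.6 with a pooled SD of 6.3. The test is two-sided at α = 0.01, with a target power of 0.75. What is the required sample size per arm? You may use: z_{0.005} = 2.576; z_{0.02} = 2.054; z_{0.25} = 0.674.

n = 159 per group

Cohen's d = |M₁ − M₂| / SD_pooled = |47.9 − 45.6| / 6.3 = 2.3 / 6.3 = 0.365.
For two independent groups with equal n: n = 2·((z_{α/2} + z_β) / d)².
z_{α/2} + z_β = 2.576 + 0.674 = 3.250.
n = 2 × (3.250 / 0.365)² = 2 × 8.904² = 2 × 79.28 = 158.6.
Round up to the next whole participant.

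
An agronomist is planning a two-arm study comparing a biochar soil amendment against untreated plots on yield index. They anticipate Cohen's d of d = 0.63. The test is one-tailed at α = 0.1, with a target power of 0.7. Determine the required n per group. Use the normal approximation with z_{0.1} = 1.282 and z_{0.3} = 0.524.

For two independent groups with equal n: n = 2·((z_{α} + z_β) / d)².
z_{α} + z_β = 1.282 + 0.524 = 1.806.
n = 2 × (1.806 / 0.63)² = 2 × 2.867² = 2 × 8.22 = 16.4.
Round up to the next whole participant.

n = 17 per group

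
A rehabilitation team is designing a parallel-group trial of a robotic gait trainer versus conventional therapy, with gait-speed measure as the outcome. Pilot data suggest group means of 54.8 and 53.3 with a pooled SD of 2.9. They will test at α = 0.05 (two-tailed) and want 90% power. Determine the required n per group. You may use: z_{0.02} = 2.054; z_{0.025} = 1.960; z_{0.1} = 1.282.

Cohen's d = |M₁ − M₂| / SD_pooled = |54.8 − 53.3| / 2.9 = 1.5 / 2.9 = 0.517.
For two independent groups with equal n: n = 2·((z_{α/2} + z_β) / d)².
z_{α/2} + z_β = 1.960 + 1.282 = 3.242.
n = 2 × (3.242 / 0.517)² = 2 × 6.271² = 2 × 39.32 = 78.6.
Round up to the next whole participant.

n = 79 per group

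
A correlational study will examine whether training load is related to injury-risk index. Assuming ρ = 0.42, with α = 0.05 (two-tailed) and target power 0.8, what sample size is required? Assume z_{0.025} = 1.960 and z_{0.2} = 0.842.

Fisher's z: C = ½·ln((1+r)/(1−r)) = ½·ln(2.4483) = 0.4477.
n = ((z_{α/2} + z_β)/C)² + 3.
(1.960 + 0.842) / 0.4477 = 2.802 / 0.4477 = 6.259.
n = 6.259² + 3 = 39.17 + 3 = 42.2.
Round up.

n = 43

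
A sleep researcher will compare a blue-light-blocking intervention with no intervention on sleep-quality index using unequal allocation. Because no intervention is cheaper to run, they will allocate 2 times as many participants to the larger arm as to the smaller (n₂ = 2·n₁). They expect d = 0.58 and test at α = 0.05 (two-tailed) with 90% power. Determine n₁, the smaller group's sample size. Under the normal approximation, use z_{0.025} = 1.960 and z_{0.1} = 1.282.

With allocation ratio k = n₂/n₁ = 2, Var(x̄₁−x̄₂) = σ²(1/n₁ + 1/(k·n₁)) = σ²·(k+1)/(k·n₁).
So n₁ = (1 + 1/k)·((z_{α/2} + z_β)/d)² = 1.500 × (3.242/0.58)².
n₁ = 1.500 × 31.24 = 46.9.
Round up: n₁ = 47, giving n₂ = 2 × 47 = 94.

n₁ = 47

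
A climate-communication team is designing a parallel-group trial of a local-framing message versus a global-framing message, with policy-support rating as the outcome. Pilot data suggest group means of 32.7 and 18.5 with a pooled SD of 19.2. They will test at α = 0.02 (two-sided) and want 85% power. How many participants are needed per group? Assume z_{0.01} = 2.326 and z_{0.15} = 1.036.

Cohen's d = |M₁ − M₂| / SD_pooled = |32.7 − 18.5| / 19.2 = 14.2 / 19.2 = 0.740.
For two independent groups with equal n: n = 2·((z_{α/2} + z_β) / d)².
z_{α/2} + z_β = 2.326 + 1.036 = 3.362.
n = 2 × (3.362 / 0.740)² = 2 × 4.543² = 2 × 20.64 = 41.3.
Round up to the next whole participant.

n = 42 per group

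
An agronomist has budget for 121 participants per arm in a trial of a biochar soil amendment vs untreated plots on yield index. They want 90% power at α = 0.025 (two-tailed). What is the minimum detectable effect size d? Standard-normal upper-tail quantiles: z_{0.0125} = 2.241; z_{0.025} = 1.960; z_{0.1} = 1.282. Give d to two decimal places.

For two independent groups of n = 121 each: d_min = (z_{α/2} + z_β)·√(2/n).
z-sum = 2.241 + 1.282 = 3.523.
d_min = 3.523 × √(2/121) = 3.523 × 0.1286 = 0.453.

d_min ≈ 0.45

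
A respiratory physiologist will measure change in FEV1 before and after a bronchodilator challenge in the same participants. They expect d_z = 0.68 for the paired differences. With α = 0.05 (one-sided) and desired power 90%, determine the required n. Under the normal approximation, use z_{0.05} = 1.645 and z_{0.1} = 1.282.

n = 19 pairs

For a paired (one-sample on differences) test: n = ((z_{α} + z_β) / d)².
z_{α} + z_β = 1.645 + 1.282 = 2.927.
n = (2.927 / 0.68)² = 4.304² = 18.53.
Round up.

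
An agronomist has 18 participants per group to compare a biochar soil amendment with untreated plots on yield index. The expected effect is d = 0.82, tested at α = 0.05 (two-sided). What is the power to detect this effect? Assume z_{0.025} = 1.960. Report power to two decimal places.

For two equal groups, power = Φ(d·√(n/2) − z_{α/2}).
d·√(n/2) = 0.82 × √(18/2) = 0.82 × 3.000 = 2.460.
z_β = 2.460 − 1.960 = 0.500.
Power = Φ(0.500) = 0.691.

power ≈ 0.69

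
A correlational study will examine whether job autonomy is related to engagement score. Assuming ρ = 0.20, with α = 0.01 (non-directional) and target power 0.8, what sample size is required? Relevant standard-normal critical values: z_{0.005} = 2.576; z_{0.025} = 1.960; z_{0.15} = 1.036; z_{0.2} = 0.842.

Fisher's z: C = ½·ln((1+r)/(1−r)) = ½·ln(1.5000) = 0.2027.
n = ((z_{α/2} + z_β)/C)² + 3.
(2.576 + 0.842) / 0.2027 = 3.418 / 0.2027 = 16.862.
n = 16.862² + 3 = 284.34 + 3 = 287.3.
Round up.

n = 288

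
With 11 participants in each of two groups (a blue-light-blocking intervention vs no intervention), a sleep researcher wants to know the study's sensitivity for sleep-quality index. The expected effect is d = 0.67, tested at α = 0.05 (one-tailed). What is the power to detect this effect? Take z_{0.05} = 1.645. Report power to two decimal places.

power ≈ 0.47

For two equal groups, power = Φ(d·√(n/2) − z_{α}).
d·√(n/2) = 0.67 × √(11/2) = 0.67 × 2.345 = 1.571.
z_β = 1.571 − 1.645 = -0.074.
Power = Φ(-0.074) = 0.471.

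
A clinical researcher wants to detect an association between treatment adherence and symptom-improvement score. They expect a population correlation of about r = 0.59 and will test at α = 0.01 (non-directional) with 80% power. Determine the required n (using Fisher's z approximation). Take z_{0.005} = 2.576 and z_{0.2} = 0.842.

Fisher's z: C = ½·ln((1+r)/(1−r)) = ½·ln(3.8780) = 0.6777.
n = ((z_{α/2} + z_β)/C)² + 3.
(2.576 + 0.842) / 0.6777 = 3.418 / 0.6777 = 5.044.
n = 5.044² + 3 = 25.44 + 3 = 28.4.
Round up.

n = 29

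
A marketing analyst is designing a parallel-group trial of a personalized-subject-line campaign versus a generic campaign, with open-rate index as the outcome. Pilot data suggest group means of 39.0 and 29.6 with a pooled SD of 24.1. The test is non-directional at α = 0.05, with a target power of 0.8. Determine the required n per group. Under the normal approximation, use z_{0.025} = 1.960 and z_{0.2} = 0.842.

Cohen's d = |M₁ − M₂| / SD_pooled = |39.0 − 29.6| / 24.1 = 9.4 / 24.1 = 0.390.
For two independent groups with equal n: n = 2·((z_{α/2} + z_β) / d)².
z_{α/2} + z_β = 1.960 + 0.842 = 2.802.
n = 2 × (2.802 / 0.390)² = 2 × 7.185² = 2 × 51.62 = 103.2.
Round up to the next whole participant.

n = 104 per group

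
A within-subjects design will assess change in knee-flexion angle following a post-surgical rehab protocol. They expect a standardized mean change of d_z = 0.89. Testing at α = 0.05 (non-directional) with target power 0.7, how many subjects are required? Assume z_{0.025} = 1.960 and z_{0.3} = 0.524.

n = 8 pairs

For a paired (one-sample on differences) test: n = ((z_{α/2} + z_β) / d)².
z_{α/2} + z_β = 1.960 + 0.524 = 2.484.
n = (2.484 / 0.89)² = 2.791² = 7.79.
Round up.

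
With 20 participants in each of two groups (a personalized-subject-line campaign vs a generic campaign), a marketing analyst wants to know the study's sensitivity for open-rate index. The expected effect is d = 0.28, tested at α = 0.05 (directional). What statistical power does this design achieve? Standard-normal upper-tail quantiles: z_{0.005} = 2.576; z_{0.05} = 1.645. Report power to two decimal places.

For two equal groups, power = Φ(d·√(n/2) − z_{α}).
d·√(n/2) = 0.28 × √(20/2) = 0.28 × 3.162 = 0.885.
z_β = 0.885 − 1.645 = -0.760.
Power = Φ(-0.760) = 0.224.

power ≈ 0.22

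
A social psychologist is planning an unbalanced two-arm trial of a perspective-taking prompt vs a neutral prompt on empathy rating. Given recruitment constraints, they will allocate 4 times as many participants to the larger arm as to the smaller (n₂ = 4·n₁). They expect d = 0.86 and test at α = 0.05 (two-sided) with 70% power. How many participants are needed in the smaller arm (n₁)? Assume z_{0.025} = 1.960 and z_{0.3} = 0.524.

With allocation ratio k = n₂/n₁ = 4, Var(x̄₁−x̄₂) = σ²(1/n₁ + 1/(k·n₁)) = σ²·(k+1)/(k·n₁).
So n₁ = (1 + 1/k)·((z_{α/2} + z_β)/d)² = 1.250 × (2.484/0.86)².
n₁ = 1.250 × 8.34 = 10.4.
Round up: n₁ = 11, giving n₂ = 4 × 11 = 44.

n₁ = 11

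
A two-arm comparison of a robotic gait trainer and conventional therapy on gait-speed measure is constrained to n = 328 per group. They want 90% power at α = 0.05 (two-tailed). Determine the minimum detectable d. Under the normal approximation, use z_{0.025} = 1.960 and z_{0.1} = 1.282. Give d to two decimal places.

For two independent groups of n = 328 each: d_min = (z_{α/2} + z_β)·√(2/n).
z-sum = 1.960 + 1.282 = 3.242.
d_min = 3.242 × √(2/328) = 3.242 × 0.0781 = 0.253.

d_min ≈ 0.25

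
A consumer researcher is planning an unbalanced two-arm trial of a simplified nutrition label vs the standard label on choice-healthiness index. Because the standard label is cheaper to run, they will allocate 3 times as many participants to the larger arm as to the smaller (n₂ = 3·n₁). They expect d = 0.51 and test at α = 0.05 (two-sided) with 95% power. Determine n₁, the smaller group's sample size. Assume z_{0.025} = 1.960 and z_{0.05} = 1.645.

n₁ = 67

With allocation ratio k = n₂/n₁ = 3, Var(x̄₁−x̄₂) = σ²(1/n₁ + 1/(k·n₁)) = σ²·(k+1)/(k·n₁).
So n₁ = (1 + 1/k)·((z_{α/2} + z_β)/d)² = 1.333 × (3.605/0.51)².
n₁ = 1.333 × 49.97 = 66.6.
Round up: n₁ = 67, giving n₂ = 3 × 67 = 201.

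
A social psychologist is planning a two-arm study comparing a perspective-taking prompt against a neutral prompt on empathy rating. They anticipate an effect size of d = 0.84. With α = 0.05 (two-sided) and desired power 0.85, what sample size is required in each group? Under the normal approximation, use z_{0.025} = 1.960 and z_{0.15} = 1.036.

For two independent groups with equal n: n = 2·((z_{α/2} + z_β) / d)².
z_{α/2} + z_β = 1.960 + 1.036 = 2.996.
n = 2 × (2.996 / 0.84)² = 2 × 3.567² = 2 × 12.72 = 25.4.
Round up to the next whole participant.

n = 26 per group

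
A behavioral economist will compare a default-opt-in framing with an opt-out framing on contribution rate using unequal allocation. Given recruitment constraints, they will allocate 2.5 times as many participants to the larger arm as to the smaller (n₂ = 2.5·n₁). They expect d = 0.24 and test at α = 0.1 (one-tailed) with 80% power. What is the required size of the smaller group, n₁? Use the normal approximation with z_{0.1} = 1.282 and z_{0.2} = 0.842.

With allocation ratio k = n₂/n₁ = 2.5, Var(x̄₁−x̄₂) = σ²(1/n₁ + 1/(k·n₁)) = σ²·(k+1)/(k·n₁).
So n₁ = (1 + 1/k)·((z_{α} + z_β)/d)² = 1.400 × (2.124/0.24)².
n₁ = 1.400 × 78.32 = 109.7.
Round up: n₁ = 110, giving n₂ = 2.5 × 110 = 275.

n₁ = 110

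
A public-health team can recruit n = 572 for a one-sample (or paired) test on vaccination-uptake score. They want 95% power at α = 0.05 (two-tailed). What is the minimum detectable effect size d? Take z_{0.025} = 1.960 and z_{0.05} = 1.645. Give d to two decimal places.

For a single sample (or paired design) of n = 572: d_min = (z_{α/2} + z_β)/√n.
z-sum = 1.960 + 1.645 = 3.605.
d_min = 3.605 / √572 = 3.605 / 23.917 = 0.151.

d_min ≈ 0.15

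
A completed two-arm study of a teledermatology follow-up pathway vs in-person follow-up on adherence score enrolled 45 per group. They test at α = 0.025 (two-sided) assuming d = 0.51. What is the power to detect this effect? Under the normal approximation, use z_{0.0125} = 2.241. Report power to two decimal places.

For two equal groups, power = Φ(d·√(n/2) − z_{α/2}).
d·√(n/2) = 0.51 × √(45/2) = 0.51 × 4.743 = 2.419.
z_β = 2.419 − 2.241 = 0.178.
Power = Φ(0.178) = 0.571.

power ≈ 0.57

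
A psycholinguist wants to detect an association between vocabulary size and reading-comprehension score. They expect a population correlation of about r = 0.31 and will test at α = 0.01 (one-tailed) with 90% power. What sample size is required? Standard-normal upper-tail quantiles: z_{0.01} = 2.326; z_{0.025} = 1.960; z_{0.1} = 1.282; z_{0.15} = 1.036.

n = 130

Fisher's z: C = ½·ln((1+r)/(1−r)) = ½·ln(1.8986) = 0.3205.
n = ((z_{α} + z_β)/C)² + 3.
(2.326 + 1.282) / 0.3205 = 3.608 / 0.3205 = 11.257.
n = 11.257² + 3 = 126.73 + 3 = 129.7.
Round up.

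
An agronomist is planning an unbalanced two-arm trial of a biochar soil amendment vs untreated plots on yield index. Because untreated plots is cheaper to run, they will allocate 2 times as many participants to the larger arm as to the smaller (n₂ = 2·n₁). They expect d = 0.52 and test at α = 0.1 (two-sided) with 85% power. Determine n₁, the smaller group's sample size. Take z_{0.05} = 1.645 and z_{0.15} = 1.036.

n₁ = 40

With allocation ratio k = n₂/n₁ = 2, Var(x̄₁−x̄₂) = σ²(1/n₁ + 1/(k·n₁)) = σ²·(k+1)/(k·n₁).
So n₁ = (1 + 1/k)·((z_{α/2} + z_β)/d)² = 1.500 × (2.681/0.52)².
n₁ = 1.500 × 26.58 = 39.9.
Round up: n₁ = 40, giving n₂ = 2 × 40 = 80.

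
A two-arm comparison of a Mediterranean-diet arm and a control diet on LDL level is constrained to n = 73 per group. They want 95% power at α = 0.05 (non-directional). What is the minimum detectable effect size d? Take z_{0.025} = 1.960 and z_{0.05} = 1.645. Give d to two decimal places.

For two independent groups of n = 73 each: d_min = (z_{α/2} + z_β)·√(2/n).
z-sum = 1.960 + 1.645 = 3.605.
d_min = 3.605 × √(2/73) = 3.605 × 0.1655 = 0.597.

d_min ≈ 0.60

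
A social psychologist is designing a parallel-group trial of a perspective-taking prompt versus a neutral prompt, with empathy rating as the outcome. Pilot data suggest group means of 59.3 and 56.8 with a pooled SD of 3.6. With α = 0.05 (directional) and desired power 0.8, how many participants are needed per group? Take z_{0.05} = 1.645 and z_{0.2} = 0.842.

Cohen's d = |M₁ − M₂| / SD_pooled = |59.3 − 56.8| / 3.6 = 2.5 / 3.6 = 0.694.
For two independent groups with equal n: n = 2·((z_{α} + z_β) / d)².
z_{α} + z_β = 1.645 + 0.842 = 2.487.
n = 2 × (2.487 / 0.694)² = 2 × 3.584² = 2 × 12.84 = 25.7.
Round up to the next whole participant.

n = 26 per group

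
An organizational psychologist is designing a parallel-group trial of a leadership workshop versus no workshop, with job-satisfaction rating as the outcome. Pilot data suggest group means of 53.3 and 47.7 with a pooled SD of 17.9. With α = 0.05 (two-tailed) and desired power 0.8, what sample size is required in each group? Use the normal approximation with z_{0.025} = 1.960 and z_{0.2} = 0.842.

n = 161 per group

Cohen's d = |M₁ − M₂| / SD_pooled = |53.3 − 47.7| / 17.9 = 5.6 / 17.9 = 0.313.
For two independent groups with equal n: n = 2·((z_{α/2} + z_β) / d)².
z_{α/2} + z_β = 1.960 + 0.842 = 2.802.
n = 2 × (2.802 / 0.313)² = 2 × 8.952² = 2 × 80.14 = 160.3.
Round up to the next whole participant.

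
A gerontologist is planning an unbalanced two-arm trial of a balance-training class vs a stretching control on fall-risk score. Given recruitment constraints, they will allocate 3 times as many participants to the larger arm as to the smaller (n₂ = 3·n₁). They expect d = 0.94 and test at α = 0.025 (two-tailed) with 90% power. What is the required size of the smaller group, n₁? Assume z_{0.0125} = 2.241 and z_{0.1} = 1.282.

With allocation ratio k = n₂/n₁ = 3, Var(x̄₁−x̄₂) = σ²(1/n₁ + 1/(k·n₁)) = σ²·(k+1)/(k·n₁).
So n₁ = (1 + 1/k)·((z_{α/2} + z_β)/d)² = 1.333 × (3.523/0.94)².
n₁ = 1.333 × 14.05 = 18.7.
Round up: n₁ = 19, giving n₂ = 3 × 19 = 57.

n₁ = 19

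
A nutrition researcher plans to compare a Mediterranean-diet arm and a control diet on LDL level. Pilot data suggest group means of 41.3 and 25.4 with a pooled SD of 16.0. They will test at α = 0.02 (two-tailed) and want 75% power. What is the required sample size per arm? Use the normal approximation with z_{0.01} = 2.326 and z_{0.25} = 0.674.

n = 19 per group

Cohen's d = |M₁ − M₂| / SD_pooled = |41.3 − 25.4| / 16.0 = 15.9 / 16.0 = 0.994.
For two independent groups with equal n: n = 2·((z_{α/2} + z_β) / d)².
z_{α/2} + z_β = 2.326 + 0.674 = 3.000.
n = 2 × (3.000 / 0.994)² = 2 × 3.018² = 2 × 9.11 = 18.2.
Round up to the next whole participant.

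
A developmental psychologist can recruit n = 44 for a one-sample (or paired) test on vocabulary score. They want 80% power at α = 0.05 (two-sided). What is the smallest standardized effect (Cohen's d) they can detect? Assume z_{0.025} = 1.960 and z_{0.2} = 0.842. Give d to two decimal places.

d_min ≈ 0.42

For a single sample (or paired design) of n = 44: d_min = (z_{α/2} + z_β)/√n.
z-sum = 1.960 + 0.842 = 2.802.
d_min = 2.802 / √44 = 2.802 / 6.633 = 0.422.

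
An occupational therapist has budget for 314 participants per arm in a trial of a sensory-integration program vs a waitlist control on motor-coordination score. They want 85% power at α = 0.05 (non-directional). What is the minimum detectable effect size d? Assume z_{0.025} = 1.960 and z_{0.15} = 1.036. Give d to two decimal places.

d_min ≈ 0.24

For two independent groups of n = 314 each: d_min = (z_{α/2} + z_β)·√(2/n).
z-sum = 1.960 + 1.036 = 2.996.
d_min = 2.996 × √(2/314) = 2.996 × 0.0798 = 0.239.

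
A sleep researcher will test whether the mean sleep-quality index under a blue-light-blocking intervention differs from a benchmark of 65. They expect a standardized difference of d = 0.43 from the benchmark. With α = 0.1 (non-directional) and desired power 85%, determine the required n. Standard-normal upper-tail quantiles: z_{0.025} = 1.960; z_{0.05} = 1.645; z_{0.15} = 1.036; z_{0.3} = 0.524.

n = 39

For a one-sample test: n = ((z_{α/2} + z_β) / d)².
z_{α/2} + z_β = 1.645 + 1.036 = 2.681.
n = (2.681 / 0.43)² = 6.235² = 38.87.
Round up.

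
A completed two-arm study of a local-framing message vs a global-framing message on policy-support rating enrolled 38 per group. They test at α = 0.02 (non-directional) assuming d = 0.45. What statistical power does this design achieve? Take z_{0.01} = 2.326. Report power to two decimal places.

power ≈ 0.36

For two equal groups, power = Φ(d·√(n/2) − z_{α/2}).
d·√(n/2) = 0.45 × √(38/2) = 0.45 × 4.359 = 1.962.
z_β = 1.962 − 2.326 = -0.364.
Power = Φ(-0.364) = 0.358.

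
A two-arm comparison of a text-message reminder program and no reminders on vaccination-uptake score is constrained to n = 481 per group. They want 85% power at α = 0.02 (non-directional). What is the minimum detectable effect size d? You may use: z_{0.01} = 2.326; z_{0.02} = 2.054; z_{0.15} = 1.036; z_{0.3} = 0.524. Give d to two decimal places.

d_min ≈ 0.22

For two independent groups of n = 481 each: d_min = (z_{α/2} + z_β)·√(2/n).
z-sum = 2.326 + 1.036 = 3.362.
d_min = 3.362 × √(2/481) = 3.362 × 0.0645 = 0.217.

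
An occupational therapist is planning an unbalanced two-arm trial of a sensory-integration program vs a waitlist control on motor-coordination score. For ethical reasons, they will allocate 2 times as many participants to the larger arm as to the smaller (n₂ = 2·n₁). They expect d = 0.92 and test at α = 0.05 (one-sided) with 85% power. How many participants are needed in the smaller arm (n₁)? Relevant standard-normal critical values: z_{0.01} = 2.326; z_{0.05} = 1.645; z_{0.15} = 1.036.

n₁ = 13

With allocation ratio k = n₂/n₁ = 2, Var(x̄₁−x̄₂) = σ²(1/n₁ + 1/(k·n₁)) = σ²·(k+1)/(k·n₁).
So n₁ = (1 + 1/k)·((z_{α} + z_β)/d)² = 1.500 × (2.681/0.92)².
n₁ = 1.500 × 8.49 = 12.7.
Round up: n₁ = 13, giving n₂ = 2 × 13 = 26.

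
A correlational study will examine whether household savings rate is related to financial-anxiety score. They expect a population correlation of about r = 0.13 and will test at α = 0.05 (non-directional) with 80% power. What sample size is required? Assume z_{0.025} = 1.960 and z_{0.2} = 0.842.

n = 463

Fisher's z: C = ½·ln((1+r)/(1−r)) = ½·ln(1.2989) = 0.1307.
n = ((z_{α/2} + z_β)/C)² + 3.
(1.960 + 0.842) / 0.1307 = 2.802 / 0.1307 = 21.438.
n = 21.438² + 3 = 459.61 + 3 = 462.6.
Round up.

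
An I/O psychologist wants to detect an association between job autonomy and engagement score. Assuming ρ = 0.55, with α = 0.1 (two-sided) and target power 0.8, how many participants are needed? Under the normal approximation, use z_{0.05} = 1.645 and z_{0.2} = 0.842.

Fisher's z: C = ½·ln((1+r)/(1−r)) = ½·ln(3.4444) = 0.6184.
n = ((z_{α/2} + z_β)/C)² + 3.
(1.645 + 0.842) / 0.6184 = 2.487 / 0.6184 = 4.022.
n = 4.022² + 3 = 16.17 + 3 = 19.2.
Round up.

n = 20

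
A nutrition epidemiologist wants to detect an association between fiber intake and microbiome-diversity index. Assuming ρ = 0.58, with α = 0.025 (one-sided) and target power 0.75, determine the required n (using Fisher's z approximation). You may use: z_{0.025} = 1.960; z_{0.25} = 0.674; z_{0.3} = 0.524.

Fisher's z: C = ½·ln((1+r)/(1−r)) = ½·ln(3.7619) = 0.6625.
n = ((z_{α} + z_β)/C)² + 3.
(1.960 + 0.674) / 0.6625 = 2.634 / 0.6625 = 3.976.
n = 3.976² + 3 = 15.81 + 3 = 18.8.
Round up.

n = 19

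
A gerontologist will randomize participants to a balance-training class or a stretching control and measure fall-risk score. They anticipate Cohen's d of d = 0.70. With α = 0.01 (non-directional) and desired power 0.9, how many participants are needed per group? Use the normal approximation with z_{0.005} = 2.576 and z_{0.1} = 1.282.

n = 61 per group

For two independent groups with equal n: n = 2·((z_{α/2} + z_β) / d)².
z_{α/2} + z_β = 2.576 + 1.282 = 3.858.
n = 2 × (3.858 / 0.70)² = 2 × 5.511² = 2 × 30.38 = 60.8.
Round up to the next whole participant.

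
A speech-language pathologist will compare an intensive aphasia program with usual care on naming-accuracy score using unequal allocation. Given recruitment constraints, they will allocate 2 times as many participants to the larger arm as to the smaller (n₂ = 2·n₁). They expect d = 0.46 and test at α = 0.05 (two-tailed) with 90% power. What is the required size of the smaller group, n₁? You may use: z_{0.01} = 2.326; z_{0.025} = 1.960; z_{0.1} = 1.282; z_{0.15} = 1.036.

n₁ = 75

With allocation ratio k = n₂/n₁ = 2, Var(x̄₁−x̄₂) = σ²(1/n₁ + 1/(k·n₁)) = σ²·(k+1)/(k·n₁).
So n₁ = (1 + 1/k)·((z_{α/2} + z_β)/d)² = 1.500 × (3.242/0.46)².
n₁ = 1.500 × 49.67 = 74.5.
Round up: n₁ = 75, giving n₂ = 2 × 75 = 150.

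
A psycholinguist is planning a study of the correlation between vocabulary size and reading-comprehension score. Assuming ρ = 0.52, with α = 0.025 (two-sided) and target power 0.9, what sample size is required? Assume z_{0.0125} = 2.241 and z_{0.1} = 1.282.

Fisher's z: C = ½·ln((1+r)/(1−r)) = ½·ln(3.1667) = 0.5763.
n = ((z_{α/2} + z_β)/C)² + 3.
(2.241 + 1.282) / 0.5763 = 3.523 / 0.5763 = 6.113.
n = 6.113² + 3 = 37.37 + 3 = 40.4.
Round up.

n = 41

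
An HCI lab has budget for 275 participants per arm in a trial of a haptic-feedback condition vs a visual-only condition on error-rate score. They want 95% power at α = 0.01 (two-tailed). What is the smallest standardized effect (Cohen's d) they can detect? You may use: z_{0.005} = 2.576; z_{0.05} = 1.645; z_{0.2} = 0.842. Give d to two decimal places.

d_min ≈ 0.36

For two independent groups of n = 275 each: d_min = (z_{α/2} + z_β)·√(2/n).
z-sum = 2.576 + 1.645 = 4.221.
d_min = 4.221 × √(2/275) = 4.221 × 0.0853 = 0.360.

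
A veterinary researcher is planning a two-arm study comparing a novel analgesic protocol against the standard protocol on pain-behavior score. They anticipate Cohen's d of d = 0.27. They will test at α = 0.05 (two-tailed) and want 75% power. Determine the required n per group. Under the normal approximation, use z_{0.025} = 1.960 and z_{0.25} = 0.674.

n = 191 per group

For two independent groups with equal n: n = 2·((z_{α/2} + z_β) / d)².
z_{α/2} + z_β = 1.960 + 0.674 = 2.634.
n = 2 × (2.634 / 0.27)² = 2 × 9.756² = 2 × 95.17 = 190.3.
Round up to the next whole participant.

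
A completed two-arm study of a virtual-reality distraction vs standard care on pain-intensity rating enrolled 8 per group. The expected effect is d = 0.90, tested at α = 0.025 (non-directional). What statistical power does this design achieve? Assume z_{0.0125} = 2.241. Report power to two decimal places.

For two equal groups, power = Φ(d·√(n/2) − z_{α/2}).
d·√(n/2) = 0.90 × √(8/2) = 0.90 × 2.000 = 1.800.
z_β = 1.800 − 2.241 = -0.441.
Power = Φ(-0.441) = 0.330.

power ≈ 0.33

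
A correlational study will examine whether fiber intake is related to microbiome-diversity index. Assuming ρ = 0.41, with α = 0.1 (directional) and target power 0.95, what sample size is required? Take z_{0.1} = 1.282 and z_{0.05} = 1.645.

Fisher's z: C = ½·ln((1+r)/(1−r)) = ½·ln(2.3898) = 0.4356.
n = ((z_{α} + z_β)/C)² + 3.
(1.282 + 1.645) / 0.4356 = 2.927 / 0.4356 = 6.719.
n = 6.719² + 3 = 45.15 + 3 = 48.2.
Round up.

n = 49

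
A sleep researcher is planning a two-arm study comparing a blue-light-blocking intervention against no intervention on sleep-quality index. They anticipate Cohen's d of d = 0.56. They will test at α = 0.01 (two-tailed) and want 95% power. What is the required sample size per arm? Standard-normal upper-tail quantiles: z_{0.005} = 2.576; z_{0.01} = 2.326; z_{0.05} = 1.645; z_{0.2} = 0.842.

For two independent groups with equal n: n = 2·((z_{α/2} + z_β) / d)².
z_{α/2} + z_β = 2.576 + 1.645 = 4.221.
n = 2 × (4.221 / 0.56)² = 2 × 7.537² = 2 × 56.81 = 113.6.
Round up to the next whole participant.

n = 114 per group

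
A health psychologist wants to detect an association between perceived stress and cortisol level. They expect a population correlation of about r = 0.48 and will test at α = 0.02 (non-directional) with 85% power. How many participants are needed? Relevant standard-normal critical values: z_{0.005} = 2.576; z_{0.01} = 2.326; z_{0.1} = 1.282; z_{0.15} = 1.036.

Fisher's z: C = ½·ln((1+r)/(1−r)) = ½·ln(2.8462) = 0.5230.
n = ((z_{α/2} + z_β)/C)² + 3.
(2.326 + 1.036) / 0.5230 = 3.362 / 0.5230 = 6.428.
n = 6.428² + 3 = 41.32 + 3 = 44.3.
Round up.

n = 45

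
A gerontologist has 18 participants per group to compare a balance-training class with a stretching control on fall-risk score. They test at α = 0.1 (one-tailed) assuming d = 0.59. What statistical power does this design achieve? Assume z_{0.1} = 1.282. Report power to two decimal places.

power ≈ 0.69

For two equal groups, power = Φ(d·√(n/2) − z_{α}).
d·√(n/2) = 0.59 × √(18/2) = 0.59 × 3.000 = 1.770.
z_β = 1.770 − 1.282 = 0.488.
Power = Φ(0.488) = 0.687.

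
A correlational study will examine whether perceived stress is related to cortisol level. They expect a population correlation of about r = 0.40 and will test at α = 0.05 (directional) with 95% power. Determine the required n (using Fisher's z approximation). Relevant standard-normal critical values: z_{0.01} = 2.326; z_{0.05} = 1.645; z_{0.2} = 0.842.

n = 64

Fisher's z: C = ½·ln((1+r)/(1−r)) = ½·ln(2.3333) = 0.4236.
n = ((z_{α} + z_β)/C)² + 3.
(1.645 + 1.645) / 0.4236 = 3.290 / 0.4236 = 7.767.
n = 7.767² + 3 = 60.32 + 3 = 63.3.
Round up.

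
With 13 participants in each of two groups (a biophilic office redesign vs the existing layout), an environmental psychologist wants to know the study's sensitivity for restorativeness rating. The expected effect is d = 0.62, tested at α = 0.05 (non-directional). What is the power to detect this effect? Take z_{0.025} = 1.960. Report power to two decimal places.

For two equal groups, power = Φ(d·√(n/2) − z_{α/2}).
d·√(n/2) = 0.62 × √(13/2) = 0.62 × 2.550 = 1.581.
z_β = 1.581 − 1.960 = -0.379.
Power = Φ(-0.379) = 0.352.

power ≈ 0.35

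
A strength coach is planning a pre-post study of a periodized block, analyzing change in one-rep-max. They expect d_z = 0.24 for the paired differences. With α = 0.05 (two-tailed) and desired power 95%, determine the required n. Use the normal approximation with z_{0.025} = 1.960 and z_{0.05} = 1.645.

For a paired (one-sample on differences) test: n = ((z_{α/2} + z_β) / d)².
z_{α/2} + z_β = 1.960 + 1.645 = 3.605.
n = (3.605 / 0.24)² = 15.021² = 225.63.
Round up.

n = 226 pairs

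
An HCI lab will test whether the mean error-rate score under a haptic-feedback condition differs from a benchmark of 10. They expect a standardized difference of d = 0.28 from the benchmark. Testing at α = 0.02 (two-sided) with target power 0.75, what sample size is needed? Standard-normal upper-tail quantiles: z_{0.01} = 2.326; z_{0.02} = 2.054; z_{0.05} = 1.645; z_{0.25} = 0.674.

n = 115

For a one-sample test: n = ((z_{α/2} + z_β) / d)².
z_{α/2} + z_β = 2.326 + 0.674 = 3.000.
n = (3.000 / 0.28)² = 10.714² = 114.80.
Round up.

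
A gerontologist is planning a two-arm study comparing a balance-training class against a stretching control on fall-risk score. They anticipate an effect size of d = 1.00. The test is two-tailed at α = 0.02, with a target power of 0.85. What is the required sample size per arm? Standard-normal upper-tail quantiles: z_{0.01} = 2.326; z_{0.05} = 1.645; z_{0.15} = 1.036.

For two independent groups with equal n: n = 2·((z_{α/2} + z_β) / d)².
z_{α/2} + z_β = 2.326 + 1.036 = 3.362.
n = 2 × (3.362 / 1.00)² = 2 × 3.362² = 2 × 11.30 = 22.6.
Round up to the next whole participant.

n = 23 per group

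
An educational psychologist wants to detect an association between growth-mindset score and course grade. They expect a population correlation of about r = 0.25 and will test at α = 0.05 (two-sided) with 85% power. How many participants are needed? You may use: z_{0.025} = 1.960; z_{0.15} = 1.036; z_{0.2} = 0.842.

n = 141

Fisher's z: C = ½·ln((1+r)/(1−r)) = ½·ln(1.6667) = 0.2554.
n = ((z_{α/2} + z_β)/C)² + 3.
(1.960 + 1.036) / 0.2554 = 2.996 / 0.2554 = 11.731.
n = 11.731² + 3 = 137.61 + 3 = 140.6.
Round up.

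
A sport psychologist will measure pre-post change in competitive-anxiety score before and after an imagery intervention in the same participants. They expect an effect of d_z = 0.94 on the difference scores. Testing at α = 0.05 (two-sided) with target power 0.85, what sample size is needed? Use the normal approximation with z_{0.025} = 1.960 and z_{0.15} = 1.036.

For a paired (one-sample on differences) test: n = ((z_{α/2} + z_β) / d)².
z_{α/2} + z_β = 1.960 + 1.036 = 2.996.
n = (2.996 / 0.94)² = 3.187² = 10.16.
Round up.

n = 11 pairs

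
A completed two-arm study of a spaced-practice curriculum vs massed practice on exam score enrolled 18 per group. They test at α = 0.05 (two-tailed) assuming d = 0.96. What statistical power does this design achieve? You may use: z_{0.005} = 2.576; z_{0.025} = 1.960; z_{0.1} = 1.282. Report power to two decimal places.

power ≈ 0.82

For two equal groups, power = Φ(d·√(n/2) − z_{α/2}).
d·√(n/2) = 0.96 × √(18/2) = 0.96 × 3.000 = 2.880.
z_β = 2.880 − 1.960 = 0.920.
Power = Φ(0.920) = 0.821.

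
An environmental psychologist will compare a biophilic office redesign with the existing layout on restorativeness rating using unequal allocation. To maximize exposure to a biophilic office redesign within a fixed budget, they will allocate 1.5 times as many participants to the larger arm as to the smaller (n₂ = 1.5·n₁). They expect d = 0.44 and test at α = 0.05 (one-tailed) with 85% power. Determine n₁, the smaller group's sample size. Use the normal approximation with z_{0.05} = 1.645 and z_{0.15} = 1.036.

With allocation ratio k = n₂/n₁ = 1.5, Var(x̄₁−x̄₂) = σ²(1/n₁ + 1/(k·n₁)) = σ²·(k+1)/(k·n₁).
So n₁ = (1 + 1/k)·((z_{α} + z_β)/d)² = 1.667 × (2.681/0.44)².
n₁ = 1.667 × 37.13 = 61.9.
Round up: n₁ = 62, giving n₂ = 1.5 × 62 = 93.

n₁ = 62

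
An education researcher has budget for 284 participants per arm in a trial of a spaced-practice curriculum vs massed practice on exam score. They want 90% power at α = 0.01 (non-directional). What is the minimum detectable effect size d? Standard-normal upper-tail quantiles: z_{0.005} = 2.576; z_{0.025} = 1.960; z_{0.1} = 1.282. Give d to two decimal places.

For two independent groups of n = 284 each: d_min = (z_{α/2} + z_β)·√(2/n).
z-sum = 2.576 + 1.282 = 3.858.
d_min = 3.858 × √(2/284) = 3.858 × 0.0839 = 0.324.

d_min ≈ 0.32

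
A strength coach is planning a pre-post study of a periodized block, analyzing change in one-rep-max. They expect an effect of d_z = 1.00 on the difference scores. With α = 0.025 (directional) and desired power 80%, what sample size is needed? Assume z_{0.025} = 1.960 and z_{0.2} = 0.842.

For a paired (one-sample on differences) test: n = ((z_{α} + z_β) / d)².
z_{α} + z_β = 1.960 + 0.842 = 2.802.
n = (2.802 / 1.00)² = 2.802² = 7.85.
Round up.

n = 8 pairs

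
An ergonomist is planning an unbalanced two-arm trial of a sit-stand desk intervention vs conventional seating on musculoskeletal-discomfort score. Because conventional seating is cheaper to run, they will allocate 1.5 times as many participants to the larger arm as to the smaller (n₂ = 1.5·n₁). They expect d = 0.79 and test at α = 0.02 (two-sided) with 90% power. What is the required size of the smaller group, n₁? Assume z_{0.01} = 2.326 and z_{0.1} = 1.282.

n₁ = 35

With allocation ratio k = n₂/n₁ = 1.5, Var(x̄₁−x̄₂) = σ²(1/n₁ + 1/(k·n₁)) = σ²·(k+1)/(k·n₁).
So n₁ = (1 + 1/k)·((z_{α/2} + z_β)/d)² = 1.667 × (3.608/0.79)².
n₁ = 1.667 × 20.86 = 34.8.
Round up: n₁ = 35, giving n₂ = ⌈1.5 × 35⌉ = ⌈52.5⌉ = 53.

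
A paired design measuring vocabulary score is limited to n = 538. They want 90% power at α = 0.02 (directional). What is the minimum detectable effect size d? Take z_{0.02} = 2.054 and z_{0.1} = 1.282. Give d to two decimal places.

d_min ≈ 0.14

For a single sample (or paired design) of n = 538: d_min = (z_{α} + z_β)/√n.
z-sum = 2.054 + 1.282 = 3.336.
d_min = 3.336 / √538 = 3.336 / 23.195 = 0.144.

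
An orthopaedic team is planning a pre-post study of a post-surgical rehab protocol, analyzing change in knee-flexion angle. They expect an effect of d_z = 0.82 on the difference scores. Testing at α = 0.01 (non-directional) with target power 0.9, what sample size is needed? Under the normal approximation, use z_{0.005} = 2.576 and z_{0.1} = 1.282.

For a paired (one-sample on differences) test: n = ((z_{α/2} + z_β) / d)².
z_{α/2} + z_β = 2.576 + 1.282 = 3.858.
n = (3.858 / 0.82)² = 4.705² = 22.14.
Round up.

n = 23 pairs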